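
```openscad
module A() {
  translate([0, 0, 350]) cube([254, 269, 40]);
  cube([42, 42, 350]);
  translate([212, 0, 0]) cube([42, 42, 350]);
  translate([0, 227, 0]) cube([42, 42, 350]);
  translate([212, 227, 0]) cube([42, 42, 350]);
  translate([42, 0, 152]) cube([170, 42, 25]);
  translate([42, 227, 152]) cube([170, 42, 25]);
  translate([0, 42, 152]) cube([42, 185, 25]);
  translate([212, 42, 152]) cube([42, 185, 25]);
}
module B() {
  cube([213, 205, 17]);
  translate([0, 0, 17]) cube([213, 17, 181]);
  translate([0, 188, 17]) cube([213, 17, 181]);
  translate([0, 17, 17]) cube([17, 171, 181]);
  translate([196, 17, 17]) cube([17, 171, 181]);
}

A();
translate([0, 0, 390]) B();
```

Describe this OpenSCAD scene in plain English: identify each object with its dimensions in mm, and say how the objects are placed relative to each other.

A is a simple wooden stool: a rectangular seat 254 mm (x) by 269 mm (y), 40 mm thick, top face at z = 390 mm, on four square legs, each 42×42 mm in cross-section. The legs rest on z = 0, each flush with a corner of the seat. Four stretchers, 42 mm wide and 25 mm tall, connect adjacent legs with their undersides at z = 152 mm, each running between the inner faces of the legs it joins and aligned with the legs' outer faces on the other axis.

B is an open-topped rectangular box: outside dimensions 213×205×198 mm, with a uniform wall and base thickness of 17 mm. The base is a full 213×205 slab on the floor; four walls sit on top of the base. The front and back walls (the −y and +y sides) span the full width; the two side walls fit between them.

The open box is on top of the stool.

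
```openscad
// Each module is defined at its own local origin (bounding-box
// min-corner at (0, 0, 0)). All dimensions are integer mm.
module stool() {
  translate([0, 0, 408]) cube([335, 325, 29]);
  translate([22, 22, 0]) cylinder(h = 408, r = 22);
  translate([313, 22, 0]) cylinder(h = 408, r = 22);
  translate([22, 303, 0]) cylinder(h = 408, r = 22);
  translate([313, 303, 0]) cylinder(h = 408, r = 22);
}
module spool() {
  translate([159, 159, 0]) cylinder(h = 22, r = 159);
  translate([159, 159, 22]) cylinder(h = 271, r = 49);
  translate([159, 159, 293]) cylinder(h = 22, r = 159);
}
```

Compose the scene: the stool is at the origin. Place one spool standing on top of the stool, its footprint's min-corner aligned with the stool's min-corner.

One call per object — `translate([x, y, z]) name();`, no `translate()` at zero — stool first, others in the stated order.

stool();
translate([0, 0, 437]) spool();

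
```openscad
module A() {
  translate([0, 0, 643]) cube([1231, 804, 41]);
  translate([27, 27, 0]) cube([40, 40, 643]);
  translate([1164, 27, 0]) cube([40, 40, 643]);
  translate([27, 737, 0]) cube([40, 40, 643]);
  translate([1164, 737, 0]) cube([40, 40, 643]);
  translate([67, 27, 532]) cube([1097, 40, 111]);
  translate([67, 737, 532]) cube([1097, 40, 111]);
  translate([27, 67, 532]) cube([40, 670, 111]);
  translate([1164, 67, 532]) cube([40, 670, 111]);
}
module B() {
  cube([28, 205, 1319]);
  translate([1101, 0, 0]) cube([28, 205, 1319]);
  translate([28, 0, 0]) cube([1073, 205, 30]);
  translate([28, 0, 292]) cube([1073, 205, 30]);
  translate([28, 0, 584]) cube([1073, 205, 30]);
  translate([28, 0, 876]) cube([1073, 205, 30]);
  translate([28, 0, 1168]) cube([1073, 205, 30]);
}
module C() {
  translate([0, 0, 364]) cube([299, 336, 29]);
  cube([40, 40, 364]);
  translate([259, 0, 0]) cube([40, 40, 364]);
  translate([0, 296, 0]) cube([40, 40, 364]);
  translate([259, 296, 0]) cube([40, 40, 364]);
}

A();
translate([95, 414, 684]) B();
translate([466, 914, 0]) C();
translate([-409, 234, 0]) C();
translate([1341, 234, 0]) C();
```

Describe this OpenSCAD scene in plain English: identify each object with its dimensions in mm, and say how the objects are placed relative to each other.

A is a table: top 1231 mm (x) × 804 mm (y), 41 mm thick, upper face at z = 684 mm, on four 40×40 mm square legs, each inset 27 mm from the nearest pair of top edges, running from z = 0 to the bottom of the top. Four apron rails, 40 mm thick and 111 mm tall, run between adjacent legs with their top edges flush with the underside of the top and their outer faces flush with the legs' outer faces.

B is an open bookshelf. Two side panels, each 28 mm thick, 205 mm deep and 1319 mm tall, stand 1129 mm apart (outside-to-outside). Between them sit 5 shelves, each 30 mm thick and 205 mm deep, spanning the full gap between the sides. The bottom shelf rests on the floor (its underside at z = 0) and the clear gap between one shelf's top and the next shelf's underside is 262 mm.

C is a simple wooden stool: a rectangular seat 299 mm (x) by 336 mm (y), 29 mm thick, top face at z = 393 mm, on four square legs, each 40×40 mm in cross-section. The legs rest on z = 0, each flush with a corner of the seat.

The bookshelf is on top of the table. Three stools sit around the table at the +y, −x, +x sides.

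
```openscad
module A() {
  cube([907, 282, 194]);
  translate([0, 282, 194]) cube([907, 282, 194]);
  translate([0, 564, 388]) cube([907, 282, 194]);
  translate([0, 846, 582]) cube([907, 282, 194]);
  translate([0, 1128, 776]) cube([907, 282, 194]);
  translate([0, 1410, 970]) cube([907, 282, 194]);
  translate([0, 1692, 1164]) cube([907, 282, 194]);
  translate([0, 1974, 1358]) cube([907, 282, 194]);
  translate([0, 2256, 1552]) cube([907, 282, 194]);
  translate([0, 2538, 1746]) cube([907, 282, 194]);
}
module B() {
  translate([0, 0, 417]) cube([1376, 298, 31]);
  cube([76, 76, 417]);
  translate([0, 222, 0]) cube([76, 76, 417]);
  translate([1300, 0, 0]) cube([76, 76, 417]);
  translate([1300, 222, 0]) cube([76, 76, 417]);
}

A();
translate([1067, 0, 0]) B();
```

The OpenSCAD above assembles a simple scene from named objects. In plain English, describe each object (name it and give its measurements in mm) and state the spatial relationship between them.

A is a straight staircase of 10 solid steps. Each step is 907 mm wide (x), 282 mm deep (y, the going) and 194 mm tall (the rise). The first step rests on the floor; each subsequent step sits one going further in +y and one rise higher in +z, directly behind and above the previous step with no overlap.

B is a bench: a 1376×298 mm seat slab, 31 mm thick, top at z = 448 mm, on four 76×76 mm square legs flush with the seat corners and standing on z = 0.

The bench is on the floor beside the staircase on its +x side.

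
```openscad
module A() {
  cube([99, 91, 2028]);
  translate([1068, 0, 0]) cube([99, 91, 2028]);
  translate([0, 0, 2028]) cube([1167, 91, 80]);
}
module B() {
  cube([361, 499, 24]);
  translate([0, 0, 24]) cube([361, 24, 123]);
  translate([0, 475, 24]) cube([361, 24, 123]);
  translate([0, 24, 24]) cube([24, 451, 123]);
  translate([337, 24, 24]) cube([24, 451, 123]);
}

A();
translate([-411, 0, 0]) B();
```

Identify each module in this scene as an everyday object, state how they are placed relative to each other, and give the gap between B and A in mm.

A is a door frame. B is an open box. The open box is on the floor beside the door frame on its −x side. The gap between the open box and the door frame is 50 mm.

The open box's nearest face is 50 mm from the door frame's −x face.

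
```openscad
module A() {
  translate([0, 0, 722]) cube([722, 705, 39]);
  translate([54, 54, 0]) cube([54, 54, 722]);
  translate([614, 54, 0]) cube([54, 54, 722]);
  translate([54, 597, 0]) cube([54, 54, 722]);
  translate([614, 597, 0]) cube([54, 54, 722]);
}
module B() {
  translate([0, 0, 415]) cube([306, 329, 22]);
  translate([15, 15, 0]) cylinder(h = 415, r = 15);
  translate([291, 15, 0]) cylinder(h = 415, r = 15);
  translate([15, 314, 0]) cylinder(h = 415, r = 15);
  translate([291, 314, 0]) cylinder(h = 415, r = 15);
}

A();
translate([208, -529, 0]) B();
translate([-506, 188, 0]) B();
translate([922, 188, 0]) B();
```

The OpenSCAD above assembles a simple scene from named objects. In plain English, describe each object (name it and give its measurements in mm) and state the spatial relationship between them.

A is a table with a 722×705 mm rectangular top, 39 mm thick, top surface at z = 761 mm, supported by four 54×54 mm square legs, each inset 54 mm from the nearest pair of top edges, running from the floor.

B is a simple wooden stool: a rectangular seat 306 mm (x) by 329 mm (y), 22 mm thick, top face at z = 437 mm, on four round legs, each 30 mm in diameter. The legs rest on z = 0, each leg's axis is inset half a diameter from the nearest pair of seat edges (so the leg's bounding box is flush with the corner).

Three stools sit around the table at the −y, −x, +x sides.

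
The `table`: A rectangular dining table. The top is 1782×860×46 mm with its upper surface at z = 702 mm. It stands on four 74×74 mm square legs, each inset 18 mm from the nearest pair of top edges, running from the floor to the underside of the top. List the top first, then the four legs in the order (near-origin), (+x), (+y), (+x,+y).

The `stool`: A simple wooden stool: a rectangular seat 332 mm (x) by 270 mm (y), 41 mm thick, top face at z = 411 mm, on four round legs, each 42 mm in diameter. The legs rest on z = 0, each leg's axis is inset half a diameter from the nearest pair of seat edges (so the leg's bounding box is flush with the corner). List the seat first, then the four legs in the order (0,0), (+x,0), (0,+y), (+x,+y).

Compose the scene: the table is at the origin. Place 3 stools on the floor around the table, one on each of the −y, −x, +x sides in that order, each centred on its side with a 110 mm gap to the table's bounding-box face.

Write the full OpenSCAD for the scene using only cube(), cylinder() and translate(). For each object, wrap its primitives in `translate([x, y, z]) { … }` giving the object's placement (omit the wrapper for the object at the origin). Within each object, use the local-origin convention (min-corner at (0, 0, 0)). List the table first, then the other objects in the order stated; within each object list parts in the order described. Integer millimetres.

translate([0, 0, 656]) cube([1782, 860, 46]);
translate([18, 18, 0]) cube([74, 74, 656]);
translate([1690, 18, 0]) cube([74, 74, 656]);
translate([18, 768, 0]) cube([74, 74, 656]);
translate([1690, 768, 0]) cube([74, 74, 656]);
translate([725, -380, 0]) {
  translate([0, 0, 370]) cube([332, 270, 41]);
  translate([21, 21, 0]) cylinder(h = 370, r = 21);
  translate([311, 21, 0]) cylinder(h = 370, r = 21);
  translate([21, 249, 0]) cylinder(h = 370, r = 21);
  translate([311, 249, 0]) cylinder(h = 370, r = 21);
}
translate([-442, 295, 0]) {
  translate([0, 0, 370]) cube([332, 270, 41]);
  translate([21, 21, 0]) cylinder(h = 370, r = 21);
  translate([311, 21, 0]) cylinder(h = 370, r = 21);
  translate([21, 249, 0]) cylinder(h = 370, r = 21);
  translate([311, 249, 0]) cylinder(h = 370, r = 21);
}
translate([1892, 295, 0]) {
  translate([0, 0, 370]) cube([332, 270, 41]);
  translate([21, 21, 0]) cylinder(h = 370, r = 21);
  translate([311, 21, 0]) cylinder(h = 370, r = 21);
  translate([21, 249, 0]) cylinder(h = 370, r = 21);
  translate([311, 249, 0]) cylinder(h = 370, r = 21);
}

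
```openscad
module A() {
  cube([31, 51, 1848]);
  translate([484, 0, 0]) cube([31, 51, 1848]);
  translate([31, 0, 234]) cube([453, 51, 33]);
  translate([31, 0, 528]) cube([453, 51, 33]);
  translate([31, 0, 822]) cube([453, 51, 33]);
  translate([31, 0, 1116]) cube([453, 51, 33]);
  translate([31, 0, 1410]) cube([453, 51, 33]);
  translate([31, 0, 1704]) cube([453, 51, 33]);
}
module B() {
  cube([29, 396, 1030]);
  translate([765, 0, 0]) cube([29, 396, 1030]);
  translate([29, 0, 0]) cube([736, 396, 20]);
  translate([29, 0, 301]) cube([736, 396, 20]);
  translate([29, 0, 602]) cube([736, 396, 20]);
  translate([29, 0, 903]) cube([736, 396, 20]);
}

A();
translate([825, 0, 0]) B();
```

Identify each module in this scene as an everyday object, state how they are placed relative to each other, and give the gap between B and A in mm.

A is a ladder. B is a bookshelf. The bookshelf is on the floor beside the ladder on its +x side. The gap between the bookshelf and the ladder is 310 mm.

The bookshelf's nearest face is 310 mm from the ladder's +x face.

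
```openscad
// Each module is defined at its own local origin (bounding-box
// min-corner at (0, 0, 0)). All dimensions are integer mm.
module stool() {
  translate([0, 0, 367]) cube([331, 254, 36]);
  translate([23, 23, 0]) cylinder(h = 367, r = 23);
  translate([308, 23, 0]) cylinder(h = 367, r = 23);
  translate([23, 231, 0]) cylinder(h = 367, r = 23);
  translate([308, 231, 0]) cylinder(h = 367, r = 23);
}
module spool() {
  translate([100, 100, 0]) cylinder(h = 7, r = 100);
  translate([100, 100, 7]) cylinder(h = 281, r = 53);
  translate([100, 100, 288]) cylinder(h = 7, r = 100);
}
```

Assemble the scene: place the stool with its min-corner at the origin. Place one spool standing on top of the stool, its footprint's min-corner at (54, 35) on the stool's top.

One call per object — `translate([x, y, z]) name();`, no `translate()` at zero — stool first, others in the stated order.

stool();
translate([54, 35, 403]) spool();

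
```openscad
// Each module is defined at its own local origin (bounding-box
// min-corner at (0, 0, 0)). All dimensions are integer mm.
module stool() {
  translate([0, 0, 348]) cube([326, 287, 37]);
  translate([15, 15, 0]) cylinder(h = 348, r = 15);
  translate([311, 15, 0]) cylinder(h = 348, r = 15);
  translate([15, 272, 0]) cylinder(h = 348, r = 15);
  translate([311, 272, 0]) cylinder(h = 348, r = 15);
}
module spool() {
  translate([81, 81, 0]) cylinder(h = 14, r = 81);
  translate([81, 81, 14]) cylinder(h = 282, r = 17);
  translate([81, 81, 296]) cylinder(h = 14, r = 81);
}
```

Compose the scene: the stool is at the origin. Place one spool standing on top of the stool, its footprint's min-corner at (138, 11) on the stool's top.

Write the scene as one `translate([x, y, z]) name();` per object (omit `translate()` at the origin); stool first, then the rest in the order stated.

stool();
translate([138, 11, 385]) spool();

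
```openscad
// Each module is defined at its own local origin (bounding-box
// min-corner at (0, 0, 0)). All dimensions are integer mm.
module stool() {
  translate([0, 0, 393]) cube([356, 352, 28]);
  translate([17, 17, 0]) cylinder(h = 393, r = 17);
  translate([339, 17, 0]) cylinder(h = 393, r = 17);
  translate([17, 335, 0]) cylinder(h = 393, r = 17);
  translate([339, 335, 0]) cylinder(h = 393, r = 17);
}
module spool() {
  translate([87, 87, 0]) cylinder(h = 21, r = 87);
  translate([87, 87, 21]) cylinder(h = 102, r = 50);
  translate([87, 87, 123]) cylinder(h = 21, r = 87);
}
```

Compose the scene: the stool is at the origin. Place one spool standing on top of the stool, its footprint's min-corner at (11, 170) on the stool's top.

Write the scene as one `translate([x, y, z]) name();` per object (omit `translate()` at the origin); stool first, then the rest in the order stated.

stool();
translate([11, 170, 421]) spool();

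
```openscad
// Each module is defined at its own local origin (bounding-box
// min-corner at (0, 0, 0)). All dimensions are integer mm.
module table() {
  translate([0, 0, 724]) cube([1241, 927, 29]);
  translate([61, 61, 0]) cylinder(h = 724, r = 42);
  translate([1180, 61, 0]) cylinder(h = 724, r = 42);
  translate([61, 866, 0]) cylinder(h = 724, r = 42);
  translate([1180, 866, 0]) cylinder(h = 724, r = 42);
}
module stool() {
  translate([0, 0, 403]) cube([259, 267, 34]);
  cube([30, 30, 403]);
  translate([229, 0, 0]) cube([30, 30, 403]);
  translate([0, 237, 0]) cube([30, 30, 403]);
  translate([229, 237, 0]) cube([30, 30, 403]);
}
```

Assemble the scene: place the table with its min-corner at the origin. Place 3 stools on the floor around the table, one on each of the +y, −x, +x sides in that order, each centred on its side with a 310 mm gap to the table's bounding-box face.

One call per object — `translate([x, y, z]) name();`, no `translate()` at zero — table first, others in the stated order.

table();
translate([491, 1237, 0]) stool();
translate([-569, 330, 0]) stool();
translate([1551, 330, 0]) stool();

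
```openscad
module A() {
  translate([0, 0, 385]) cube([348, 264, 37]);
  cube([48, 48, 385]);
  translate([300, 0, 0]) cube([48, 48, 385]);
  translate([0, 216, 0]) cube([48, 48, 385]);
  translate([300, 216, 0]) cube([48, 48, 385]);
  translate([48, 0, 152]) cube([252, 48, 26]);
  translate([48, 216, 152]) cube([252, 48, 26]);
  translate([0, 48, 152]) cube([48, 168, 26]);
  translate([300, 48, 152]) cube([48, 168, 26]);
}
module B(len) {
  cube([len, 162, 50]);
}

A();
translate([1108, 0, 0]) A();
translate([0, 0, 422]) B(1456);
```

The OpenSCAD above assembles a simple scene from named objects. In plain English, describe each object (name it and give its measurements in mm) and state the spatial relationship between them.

A is a four-legged stool. The seat is a 348×264×37 mm slab whose top surface is at z = 422 mm; four square legs, each 48×48 mm in cross-section, run from the floor (z = 0) to the underside of the seat, each flush with a corner of the seat. Four stretchers, 48 mm wide and 26 mm tall, connect adjacent legs with their undersides at z = 152 mm, each running between the inner faces of the legs it joins and aligned with the legs' outer faces on the other axis.

B is a rectangular beam 1456 mm long (x), 162 mm deep (y), 50 mm thick (z).

The beam spans the tops of two stools placed 760 mm apart, resting at z = 422 mm.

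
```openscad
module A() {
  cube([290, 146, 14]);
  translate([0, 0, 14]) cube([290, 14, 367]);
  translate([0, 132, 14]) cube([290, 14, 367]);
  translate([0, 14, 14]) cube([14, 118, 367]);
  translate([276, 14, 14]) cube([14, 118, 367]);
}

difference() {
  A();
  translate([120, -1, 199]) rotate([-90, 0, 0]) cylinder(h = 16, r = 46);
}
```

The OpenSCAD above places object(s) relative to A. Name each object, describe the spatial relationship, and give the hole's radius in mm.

The subtracted cylinder has r = 46 mm.

A is an open box. The open box has a circular hole through its front wall. The hole's radius is 46 mm.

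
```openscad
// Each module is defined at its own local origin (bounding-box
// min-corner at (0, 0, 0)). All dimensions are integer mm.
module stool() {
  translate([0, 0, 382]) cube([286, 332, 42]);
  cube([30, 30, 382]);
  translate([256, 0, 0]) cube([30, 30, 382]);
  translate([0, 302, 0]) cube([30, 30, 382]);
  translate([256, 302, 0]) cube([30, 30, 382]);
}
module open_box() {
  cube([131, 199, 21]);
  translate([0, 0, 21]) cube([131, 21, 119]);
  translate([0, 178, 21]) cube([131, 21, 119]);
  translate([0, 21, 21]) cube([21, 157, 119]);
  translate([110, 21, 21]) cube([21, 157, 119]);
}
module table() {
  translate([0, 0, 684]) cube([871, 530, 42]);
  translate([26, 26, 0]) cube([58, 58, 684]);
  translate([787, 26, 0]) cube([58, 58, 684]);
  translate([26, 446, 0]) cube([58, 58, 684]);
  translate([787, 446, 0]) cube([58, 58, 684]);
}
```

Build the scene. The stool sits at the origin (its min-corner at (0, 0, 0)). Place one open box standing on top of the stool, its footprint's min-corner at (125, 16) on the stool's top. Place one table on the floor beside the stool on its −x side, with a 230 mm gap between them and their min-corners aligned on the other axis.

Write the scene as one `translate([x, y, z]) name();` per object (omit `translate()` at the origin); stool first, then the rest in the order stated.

stool();
translate([125, 16, 424]) open_box();
translate([-1101, 0, 0]) table();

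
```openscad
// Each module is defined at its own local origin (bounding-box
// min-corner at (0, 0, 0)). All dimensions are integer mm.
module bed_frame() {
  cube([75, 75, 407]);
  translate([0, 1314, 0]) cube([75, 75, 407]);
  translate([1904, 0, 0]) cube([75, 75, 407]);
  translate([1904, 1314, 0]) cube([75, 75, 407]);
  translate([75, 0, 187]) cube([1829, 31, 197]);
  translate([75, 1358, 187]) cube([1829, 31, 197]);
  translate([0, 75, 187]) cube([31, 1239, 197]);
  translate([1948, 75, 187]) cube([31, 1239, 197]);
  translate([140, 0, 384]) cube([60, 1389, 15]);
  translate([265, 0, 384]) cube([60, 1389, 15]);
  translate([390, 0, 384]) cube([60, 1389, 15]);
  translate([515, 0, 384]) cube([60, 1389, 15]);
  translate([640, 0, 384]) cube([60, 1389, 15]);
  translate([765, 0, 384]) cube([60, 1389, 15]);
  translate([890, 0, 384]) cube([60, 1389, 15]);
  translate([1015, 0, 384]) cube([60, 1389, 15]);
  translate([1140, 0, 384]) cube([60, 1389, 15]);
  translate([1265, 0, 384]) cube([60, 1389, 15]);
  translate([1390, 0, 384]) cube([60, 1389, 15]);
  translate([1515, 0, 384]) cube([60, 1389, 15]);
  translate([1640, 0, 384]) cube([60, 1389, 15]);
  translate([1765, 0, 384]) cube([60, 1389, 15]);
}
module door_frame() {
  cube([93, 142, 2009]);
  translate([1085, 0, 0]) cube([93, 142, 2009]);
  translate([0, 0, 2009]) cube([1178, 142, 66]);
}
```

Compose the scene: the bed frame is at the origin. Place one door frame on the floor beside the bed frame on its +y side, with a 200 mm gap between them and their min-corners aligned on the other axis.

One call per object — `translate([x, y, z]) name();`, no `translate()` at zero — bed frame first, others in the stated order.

bed_frame();
translate([0, 1589, 0]) door_frame();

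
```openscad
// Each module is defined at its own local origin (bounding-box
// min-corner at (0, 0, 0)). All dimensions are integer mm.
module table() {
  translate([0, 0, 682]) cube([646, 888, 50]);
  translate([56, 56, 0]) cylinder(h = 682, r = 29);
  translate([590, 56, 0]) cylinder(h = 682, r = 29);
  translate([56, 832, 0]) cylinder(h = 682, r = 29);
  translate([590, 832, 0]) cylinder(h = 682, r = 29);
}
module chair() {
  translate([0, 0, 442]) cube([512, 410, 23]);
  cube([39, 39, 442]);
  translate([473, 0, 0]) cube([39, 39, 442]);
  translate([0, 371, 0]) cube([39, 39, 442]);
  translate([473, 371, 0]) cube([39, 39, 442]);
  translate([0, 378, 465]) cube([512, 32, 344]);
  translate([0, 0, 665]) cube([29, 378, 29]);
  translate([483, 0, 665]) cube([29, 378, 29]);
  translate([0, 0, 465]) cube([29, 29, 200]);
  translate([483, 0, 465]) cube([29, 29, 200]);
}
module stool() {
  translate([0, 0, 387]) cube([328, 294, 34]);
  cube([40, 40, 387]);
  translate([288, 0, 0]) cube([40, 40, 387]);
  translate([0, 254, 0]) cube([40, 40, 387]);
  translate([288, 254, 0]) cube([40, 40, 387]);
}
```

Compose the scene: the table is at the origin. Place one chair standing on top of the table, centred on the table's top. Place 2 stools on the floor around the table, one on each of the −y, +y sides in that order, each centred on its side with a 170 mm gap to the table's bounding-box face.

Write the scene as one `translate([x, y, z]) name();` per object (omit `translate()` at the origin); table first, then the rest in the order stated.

table();
translate([67, 239, 732]) chair();
translate([159, -464, 0]) stool();
translate([159, 1058, 0]) stool();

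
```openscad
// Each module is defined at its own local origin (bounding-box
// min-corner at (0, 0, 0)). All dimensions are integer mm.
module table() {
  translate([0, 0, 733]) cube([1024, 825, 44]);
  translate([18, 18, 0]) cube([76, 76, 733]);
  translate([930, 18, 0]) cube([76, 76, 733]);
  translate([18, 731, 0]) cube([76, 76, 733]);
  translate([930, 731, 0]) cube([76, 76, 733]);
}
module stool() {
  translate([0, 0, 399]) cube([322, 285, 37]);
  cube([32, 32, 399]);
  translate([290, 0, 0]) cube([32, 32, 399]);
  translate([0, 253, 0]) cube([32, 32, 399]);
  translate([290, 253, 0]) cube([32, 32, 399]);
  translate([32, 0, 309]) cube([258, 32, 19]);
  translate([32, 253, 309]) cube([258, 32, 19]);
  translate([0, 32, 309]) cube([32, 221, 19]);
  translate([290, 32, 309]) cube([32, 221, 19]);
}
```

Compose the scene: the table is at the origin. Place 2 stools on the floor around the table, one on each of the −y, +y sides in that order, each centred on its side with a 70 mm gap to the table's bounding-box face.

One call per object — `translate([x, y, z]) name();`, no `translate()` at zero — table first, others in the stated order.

table();
translate([351, -355, 0]) stool();
translate([351, 895, 0]) stool();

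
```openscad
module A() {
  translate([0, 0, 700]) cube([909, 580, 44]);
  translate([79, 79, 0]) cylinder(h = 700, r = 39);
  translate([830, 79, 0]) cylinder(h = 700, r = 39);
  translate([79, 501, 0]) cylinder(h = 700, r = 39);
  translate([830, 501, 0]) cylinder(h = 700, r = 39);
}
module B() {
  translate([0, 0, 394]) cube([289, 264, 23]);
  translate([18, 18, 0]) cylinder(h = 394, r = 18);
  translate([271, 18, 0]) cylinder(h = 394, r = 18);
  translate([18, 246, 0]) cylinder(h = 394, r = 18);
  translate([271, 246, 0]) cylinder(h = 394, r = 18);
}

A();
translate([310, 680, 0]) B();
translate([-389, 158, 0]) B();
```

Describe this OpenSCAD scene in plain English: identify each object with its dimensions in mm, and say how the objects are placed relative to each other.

A is a table: top 909 mm (x) × 580 mm (y), 44 mm thick, upper face at z = 744 mm, on four round legs of 78 mm diameter, each leg's bounding box inset 40 mm from the nearest pair of top edges, running from z = 0 to the bottom of the top.

B is a four-legged stool. The seat is a 289×264×23 mm slab whose top surface is at z = 417 mm; four round legs, each 36 mm in diameter, run from the floor (z = 0) to the underside of the seat, each leg's axis is inset half a diameter from the nearest pair of seat edges (so the leg's bounding box is flush with the corner).

Two stools sit around the table at the +y, −x sides.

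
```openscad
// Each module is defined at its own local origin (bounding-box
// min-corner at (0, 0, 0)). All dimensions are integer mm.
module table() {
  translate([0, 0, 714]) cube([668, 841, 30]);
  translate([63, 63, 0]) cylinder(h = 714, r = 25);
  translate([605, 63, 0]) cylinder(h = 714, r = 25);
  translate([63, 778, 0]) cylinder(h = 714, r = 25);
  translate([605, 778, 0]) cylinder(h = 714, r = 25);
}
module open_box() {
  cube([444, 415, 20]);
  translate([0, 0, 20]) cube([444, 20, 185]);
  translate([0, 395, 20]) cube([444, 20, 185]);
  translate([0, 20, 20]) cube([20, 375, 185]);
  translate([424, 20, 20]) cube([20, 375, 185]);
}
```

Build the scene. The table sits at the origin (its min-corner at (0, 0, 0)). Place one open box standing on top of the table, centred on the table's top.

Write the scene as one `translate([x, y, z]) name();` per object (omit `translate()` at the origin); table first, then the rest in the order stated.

table();
translate([112, 213, 744]) open_box();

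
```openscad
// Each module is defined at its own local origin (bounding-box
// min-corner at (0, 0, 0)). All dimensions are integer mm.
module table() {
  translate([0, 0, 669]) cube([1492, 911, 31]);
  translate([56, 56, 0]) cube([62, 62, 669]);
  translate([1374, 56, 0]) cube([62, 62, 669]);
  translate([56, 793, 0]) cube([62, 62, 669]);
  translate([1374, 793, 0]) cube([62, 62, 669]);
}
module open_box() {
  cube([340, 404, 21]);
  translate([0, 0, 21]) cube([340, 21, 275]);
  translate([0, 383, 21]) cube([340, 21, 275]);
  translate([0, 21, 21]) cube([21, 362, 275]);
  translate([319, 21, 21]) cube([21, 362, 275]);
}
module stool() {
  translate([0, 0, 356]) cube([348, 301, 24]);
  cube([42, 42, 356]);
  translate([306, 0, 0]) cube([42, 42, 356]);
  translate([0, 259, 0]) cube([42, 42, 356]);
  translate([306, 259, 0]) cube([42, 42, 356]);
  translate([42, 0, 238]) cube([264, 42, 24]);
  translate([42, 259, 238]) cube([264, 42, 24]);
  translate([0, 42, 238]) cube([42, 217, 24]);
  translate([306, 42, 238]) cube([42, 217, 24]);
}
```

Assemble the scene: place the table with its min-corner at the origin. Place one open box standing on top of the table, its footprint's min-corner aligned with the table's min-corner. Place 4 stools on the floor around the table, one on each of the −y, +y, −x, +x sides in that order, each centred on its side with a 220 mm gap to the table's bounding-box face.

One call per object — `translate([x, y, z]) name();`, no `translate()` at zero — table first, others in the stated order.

table();
translate([0, 0, 700]) open_box();
translate([572, -521, 0]) stool();
translate([572, 1131, 0]) stool();
translate([-568, 305, 0]) stool();
translate([1712, 305, 0]) stool();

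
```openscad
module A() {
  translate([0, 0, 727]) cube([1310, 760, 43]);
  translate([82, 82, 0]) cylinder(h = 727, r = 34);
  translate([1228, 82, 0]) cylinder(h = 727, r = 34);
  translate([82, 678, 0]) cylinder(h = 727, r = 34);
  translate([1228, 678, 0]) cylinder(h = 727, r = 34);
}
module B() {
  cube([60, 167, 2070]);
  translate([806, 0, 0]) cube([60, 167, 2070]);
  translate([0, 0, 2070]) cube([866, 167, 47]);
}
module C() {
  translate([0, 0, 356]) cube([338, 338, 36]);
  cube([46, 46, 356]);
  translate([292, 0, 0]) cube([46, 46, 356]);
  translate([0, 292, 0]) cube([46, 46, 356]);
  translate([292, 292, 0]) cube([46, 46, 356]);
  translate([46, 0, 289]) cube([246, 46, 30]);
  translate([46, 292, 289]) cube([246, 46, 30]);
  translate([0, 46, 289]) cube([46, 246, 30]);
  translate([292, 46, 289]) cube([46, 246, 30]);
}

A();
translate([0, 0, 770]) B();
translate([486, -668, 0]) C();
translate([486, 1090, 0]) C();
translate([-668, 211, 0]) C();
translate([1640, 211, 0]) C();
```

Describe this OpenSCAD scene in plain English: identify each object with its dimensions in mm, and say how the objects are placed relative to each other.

A is a table: top 1310 mm (x) × 760 mm (y), 43 mm thick, upper face at z = 770 mm, on four round legs of 68 mm diameter, each leg's bounding box inset 48 mm from the nearest pair of top edges, running from z = 0 to the bottom of the top.

B is a rectangular door frame: two vertical jambs of 60×167 mm section, 2070 mm tall, with a clear opening 746 mm wide between their inner faces. A header 47 mm tall and 167 mm deep lies on top of the jambs and spans the full outside width.

C is a simple wooden stool: a rectangular seat 338 mm (x) by 338 mm (y), 36 mm thick, top face at z = 392 mm, on four square legs, each 46×46 mm in cross-section. The legs rest on z = 0, each flush with a corner of the seat. Four stretchers, 46 mm wide and 30 mm tall, connect adjacent legs with their undersides at z = 289 mm, each running between the inner faces of the legs it joins and aligned with the legs' outer faces on the other axis.

The door frame is on top of the table. Four stools sit around the table at the −y, +y, −x, +x sides.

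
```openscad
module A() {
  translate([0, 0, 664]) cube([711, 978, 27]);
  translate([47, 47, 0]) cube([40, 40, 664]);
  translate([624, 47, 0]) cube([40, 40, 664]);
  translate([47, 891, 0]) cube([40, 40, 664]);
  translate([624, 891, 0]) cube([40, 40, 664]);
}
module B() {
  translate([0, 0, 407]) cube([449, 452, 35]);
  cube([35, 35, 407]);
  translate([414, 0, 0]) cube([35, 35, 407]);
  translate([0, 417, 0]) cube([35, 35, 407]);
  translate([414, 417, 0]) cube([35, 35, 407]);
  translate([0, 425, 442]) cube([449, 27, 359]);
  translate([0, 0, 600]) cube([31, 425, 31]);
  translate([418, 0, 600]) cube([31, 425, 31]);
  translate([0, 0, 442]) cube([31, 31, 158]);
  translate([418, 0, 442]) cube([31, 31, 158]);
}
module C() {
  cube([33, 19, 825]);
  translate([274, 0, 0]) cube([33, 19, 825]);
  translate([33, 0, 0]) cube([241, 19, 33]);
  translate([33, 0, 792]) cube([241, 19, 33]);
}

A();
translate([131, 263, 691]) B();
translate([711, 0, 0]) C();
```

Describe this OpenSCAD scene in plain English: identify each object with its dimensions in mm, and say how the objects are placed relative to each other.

A is a rectangular dining table. The top is 711×978×27 mm with its upper surface at z = 691 mm. It stands on four 40×40 mm square legs, each inset 47 mm from the nearest pair of top edges, running from the floor to the underside of the top.

B is a chair. The seat is a 449×452×35 mm slab with its top at z = 442 mm, on four 35×35 mm corner legs (flush with the seat edges, standing on z = 0). A flat backrest 27 mm thick, 359 mm tall, spans the full seat width and rises from the seat top along its +y edge, rear face flush with the rear of the seat. Two armrests of 31×31 mm section run along each side from the seat's front edge to the front of the backrest, top faces 189 mm above the seat top and outer faces flush with the seat's x-edges; a 31×31 mm post under the front of each armrest stands on the seat at the front corner.

C is a rectangular picture frame lying in the x–z plane (depth along y). The opening is 241 mm wide (x) by 759 mm tall (z), surrounded by a border 33 mm wide on all four sides. The frame is 19 mm deep and is made of two full-height vertical stiles with two horizontal rails fitted between them.

The chair is on top of the table, centred. The picture frame is against the table's +x side, with their −y faces flush.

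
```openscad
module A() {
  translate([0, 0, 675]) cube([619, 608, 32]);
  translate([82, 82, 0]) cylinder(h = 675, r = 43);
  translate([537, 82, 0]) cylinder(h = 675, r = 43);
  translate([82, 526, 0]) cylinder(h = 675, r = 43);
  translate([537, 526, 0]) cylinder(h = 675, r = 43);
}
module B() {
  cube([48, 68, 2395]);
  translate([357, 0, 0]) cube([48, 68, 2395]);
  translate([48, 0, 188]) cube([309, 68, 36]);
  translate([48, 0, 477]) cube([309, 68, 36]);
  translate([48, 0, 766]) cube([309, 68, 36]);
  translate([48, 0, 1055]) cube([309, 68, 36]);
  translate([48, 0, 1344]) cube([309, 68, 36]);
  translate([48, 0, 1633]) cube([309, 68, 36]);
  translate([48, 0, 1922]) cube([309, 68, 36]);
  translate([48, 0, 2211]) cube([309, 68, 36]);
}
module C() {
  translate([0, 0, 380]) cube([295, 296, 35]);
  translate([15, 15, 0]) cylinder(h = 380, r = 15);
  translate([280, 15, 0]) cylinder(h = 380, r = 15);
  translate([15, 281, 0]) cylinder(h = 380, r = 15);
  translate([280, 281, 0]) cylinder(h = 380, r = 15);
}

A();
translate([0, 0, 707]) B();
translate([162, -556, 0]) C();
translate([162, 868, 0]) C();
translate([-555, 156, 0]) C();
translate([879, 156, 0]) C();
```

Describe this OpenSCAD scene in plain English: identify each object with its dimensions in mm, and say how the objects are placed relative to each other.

A is a table with a 619×608 mm rectangular top, 32 mm thick, top surface at z = 707 mm, supported by four round legs of 86 mm diameter, each leg's bounding box inset 39 mm from the nearest pair of top edges, running from the floor.

B is a wooden ladder with two side rails of 48×68 mm section and 2395 mm height, set 405 mm apart overall. Between them run 8 rectangular rungs (68 mm deep, 36 mm thick), front faces flush with the rails' −y face. The bottom of the first rung is 188 mm above the floor and each subsequent rung is 289 mm higher than the one below.

C is a four-legged stool. The seat is a 295×296×35 mm slab whose top surface is at z = 415 mm; four round legs, each 30 mm in diameter, run from the floor (z = 0) to the underside of the seat, each leg's axis is inset half a diameter from the nearest pair of seat edges (so the leg's bounding box is flush with the corner).

The ladder is on top of the table. Four stools sit around the table at the −y, +y, −x, +x sides.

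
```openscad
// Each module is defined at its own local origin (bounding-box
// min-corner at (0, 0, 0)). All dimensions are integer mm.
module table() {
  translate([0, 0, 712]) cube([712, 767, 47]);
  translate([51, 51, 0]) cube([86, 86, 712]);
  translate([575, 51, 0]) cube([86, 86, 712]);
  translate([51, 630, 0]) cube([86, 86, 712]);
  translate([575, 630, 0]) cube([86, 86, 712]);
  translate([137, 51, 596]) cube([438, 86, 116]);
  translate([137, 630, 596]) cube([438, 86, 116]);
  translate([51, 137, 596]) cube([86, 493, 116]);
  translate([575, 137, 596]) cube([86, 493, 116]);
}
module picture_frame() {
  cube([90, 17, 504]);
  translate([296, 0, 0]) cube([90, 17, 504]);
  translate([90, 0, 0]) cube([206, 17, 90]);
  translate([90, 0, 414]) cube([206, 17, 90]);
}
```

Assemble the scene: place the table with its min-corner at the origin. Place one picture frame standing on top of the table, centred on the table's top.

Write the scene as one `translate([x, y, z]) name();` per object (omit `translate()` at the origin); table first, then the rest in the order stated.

table();
translate([163, 375, 759]) picture_frame();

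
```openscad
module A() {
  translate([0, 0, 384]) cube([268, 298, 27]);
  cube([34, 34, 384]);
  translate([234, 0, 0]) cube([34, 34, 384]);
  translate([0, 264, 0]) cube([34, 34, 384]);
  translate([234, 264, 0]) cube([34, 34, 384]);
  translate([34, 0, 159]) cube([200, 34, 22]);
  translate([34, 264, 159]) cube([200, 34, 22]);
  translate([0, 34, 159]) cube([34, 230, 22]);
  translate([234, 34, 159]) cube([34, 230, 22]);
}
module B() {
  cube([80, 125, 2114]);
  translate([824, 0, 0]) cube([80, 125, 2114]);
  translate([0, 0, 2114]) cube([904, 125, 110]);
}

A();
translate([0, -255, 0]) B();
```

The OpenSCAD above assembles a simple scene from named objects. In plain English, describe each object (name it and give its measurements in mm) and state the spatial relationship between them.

A is a four-legged stool. The seat is 268×298 mm, 27 mm thick, top at z = 411 mm. It stands on four square legs, each 34×34 mm in cross-section, from z = 0 to the seat underside, each flush with a corner of the seat. Four stretchers, 34 mm wide and 22 mm tall, connect adjacent legs with their undersides at z = 159 mm, each running between the inner faces of the legs it joins and aligned with the legs' outer faces on the other axis.

B is a rectangular door frame: two vertical jambs of 80×125 mm section, 2114 mm tall, with a clear opening 744 mm wide between their inner faces. A header 110 mm tall and 125 mm deep lies on top of the jambs and spans the full outside width.

The door frame is on the floor beside the stool on its −y side.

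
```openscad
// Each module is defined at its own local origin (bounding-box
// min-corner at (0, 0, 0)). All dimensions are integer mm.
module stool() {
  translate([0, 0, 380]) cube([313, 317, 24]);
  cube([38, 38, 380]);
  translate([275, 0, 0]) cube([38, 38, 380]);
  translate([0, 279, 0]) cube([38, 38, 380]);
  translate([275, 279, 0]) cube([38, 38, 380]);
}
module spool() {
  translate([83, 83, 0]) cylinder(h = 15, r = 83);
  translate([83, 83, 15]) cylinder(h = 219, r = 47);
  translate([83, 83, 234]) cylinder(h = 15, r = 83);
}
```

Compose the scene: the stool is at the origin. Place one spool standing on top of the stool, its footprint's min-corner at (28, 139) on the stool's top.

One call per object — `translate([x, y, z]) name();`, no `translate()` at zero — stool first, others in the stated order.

stool();
translate([28, 139, 404]) spool();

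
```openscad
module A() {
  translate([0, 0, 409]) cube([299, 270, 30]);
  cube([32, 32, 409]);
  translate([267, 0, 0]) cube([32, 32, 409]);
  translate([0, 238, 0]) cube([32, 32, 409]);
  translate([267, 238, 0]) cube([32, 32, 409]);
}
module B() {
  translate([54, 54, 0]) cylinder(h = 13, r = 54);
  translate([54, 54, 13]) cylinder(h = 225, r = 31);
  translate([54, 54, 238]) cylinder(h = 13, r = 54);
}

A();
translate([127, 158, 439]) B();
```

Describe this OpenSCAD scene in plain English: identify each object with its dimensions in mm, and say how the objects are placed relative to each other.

A is a simple wooden stool: a rectangular seat 299 mm (x) by 270 mm (y), 30 mm thick, top face at z = 439 mm, on four square legs, each 32×32 mm in cross-section. The legs rest on z = 0, each flush with a corner of the seat.

B is a spool: two coaxial disc flanges of radius 54 mm and thickness 13 mm, joined by a core cylinder of radius 31 mm and height 225 mm. The lower flange rests on z = 0 and the three cylinders share a vertical axis.

The spool is on top of the stool.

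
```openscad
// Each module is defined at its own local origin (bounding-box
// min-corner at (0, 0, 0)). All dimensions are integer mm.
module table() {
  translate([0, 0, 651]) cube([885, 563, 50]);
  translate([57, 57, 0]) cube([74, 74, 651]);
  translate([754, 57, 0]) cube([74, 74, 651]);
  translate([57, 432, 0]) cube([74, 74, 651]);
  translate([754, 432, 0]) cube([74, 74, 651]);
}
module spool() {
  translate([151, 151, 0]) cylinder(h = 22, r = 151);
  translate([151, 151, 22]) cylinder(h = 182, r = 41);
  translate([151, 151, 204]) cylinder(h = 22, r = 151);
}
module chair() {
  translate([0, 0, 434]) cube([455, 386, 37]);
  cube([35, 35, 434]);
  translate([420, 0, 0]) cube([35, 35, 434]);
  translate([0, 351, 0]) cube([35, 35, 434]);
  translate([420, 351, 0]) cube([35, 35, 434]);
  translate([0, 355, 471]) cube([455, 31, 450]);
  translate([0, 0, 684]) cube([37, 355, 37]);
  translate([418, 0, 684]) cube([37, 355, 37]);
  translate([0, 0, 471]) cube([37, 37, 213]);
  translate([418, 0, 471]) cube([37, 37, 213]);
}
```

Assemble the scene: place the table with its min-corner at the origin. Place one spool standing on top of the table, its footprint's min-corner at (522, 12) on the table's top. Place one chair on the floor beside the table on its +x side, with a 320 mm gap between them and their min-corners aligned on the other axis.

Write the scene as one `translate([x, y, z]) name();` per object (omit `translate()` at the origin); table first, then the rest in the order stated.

table();
translate([522, 12, 701]) spool();
translate([1205, 0, 0]) chair();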